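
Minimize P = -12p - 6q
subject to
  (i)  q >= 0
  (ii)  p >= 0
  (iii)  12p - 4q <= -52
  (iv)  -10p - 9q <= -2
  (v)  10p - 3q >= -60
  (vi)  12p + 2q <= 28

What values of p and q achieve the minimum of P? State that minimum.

p = 0, q = 14, minimum P = -84

Feasible corners and P = -12p - 6q:
  (0, 13) → P = -78
  (0, 14) → P = -84
  (1/9, 40/3) → P = -244/3

The optimum lies where p = 0 and 12p + 2q = 28.
Solving simultaneously gives p = 0, q = 14.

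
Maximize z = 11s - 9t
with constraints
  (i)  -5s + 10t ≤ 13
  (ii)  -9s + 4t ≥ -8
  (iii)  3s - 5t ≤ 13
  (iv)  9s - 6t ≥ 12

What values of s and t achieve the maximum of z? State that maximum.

s = -4/11, t = -31/11, maximum z = 235/11

The optimum lies where -9s + 4t = -8 and 3s - 5t = 13.
Solving simultaneously gives s = -4/11, t = -31/11.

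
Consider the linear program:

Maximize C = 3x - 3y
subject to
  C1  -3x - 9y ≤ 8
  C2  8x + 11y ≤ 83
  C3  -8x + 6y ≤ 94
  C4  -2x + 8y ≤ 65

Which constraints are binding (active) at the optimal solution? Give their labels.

Extreme points and C = 3x - 3y:
  (835/39, -313/39) → C = 1148/13
  (-149/15, 109/45) → C = -556/15
  (-51/86, 343/43) → C = -2211/86
  (-181/26, 83/13) → C = -1041/26

The maximum is at (835/39, -313/39). Substituting into each constraint, equality holds for C1 and C2; the remaining constraints have slack.

C1 and C2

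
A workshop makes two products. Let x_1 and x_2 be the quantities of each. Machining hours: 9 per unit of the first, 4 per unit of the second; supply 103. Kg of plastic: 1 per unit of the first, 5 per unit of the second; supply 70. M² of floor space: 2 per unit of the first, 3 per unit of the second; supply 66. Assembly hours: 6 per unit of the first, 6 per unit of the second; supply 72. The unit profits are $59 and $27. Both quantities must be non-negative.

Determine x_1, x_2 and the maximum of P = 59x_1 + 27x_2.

x_1 = 11, x_2 = 1, maximum P = 676

Extreme points and P = 59x_1 + 27x_2:
  (0, 0) → P = 0
  (0, 12) → P = 324
  (103/9, 0) → P = 6077/9
  (11, 1) → P = 676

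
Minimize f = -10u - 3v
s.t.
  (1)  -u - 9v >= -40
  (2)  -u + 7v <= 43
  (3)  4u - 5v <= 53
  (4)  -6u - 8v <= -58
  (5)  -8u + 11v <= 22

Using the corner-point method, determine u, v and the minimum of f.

u = 677/41, v = 107/41, minimum f = -7091/41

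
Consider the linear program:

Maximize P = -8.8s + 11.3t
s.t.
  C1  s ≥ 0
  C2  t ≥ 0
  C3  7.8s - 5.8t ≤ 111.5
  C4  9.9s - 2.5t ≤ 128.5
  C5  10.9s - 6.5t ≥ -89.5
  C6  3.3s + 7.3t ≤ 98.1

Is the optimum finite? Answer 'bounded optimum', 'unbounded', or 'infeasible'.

bounded optimum

Extreme points and P = -8.8s + 11.3t:
  (0, 0) → P = 0
  (0, 981/73) → P = 110853/730
  (1285/99, 0) → P = -1028/9
  (59165/4026, 829/122) → P = -192289/3660
The feasible region has finitely many vertices and no improving ray; the maximum is 110853/730 at (0, 981/73).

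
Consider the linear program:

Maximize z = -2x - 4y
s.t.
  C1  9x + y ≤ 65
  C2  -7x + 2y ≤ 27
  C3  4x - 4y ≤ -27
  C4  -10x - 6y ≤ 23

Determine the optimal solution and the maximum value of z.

x = -27/10, y = 81/20, maximum z = -54/5

The binding constraints are -7x + 2y = 27 and 4x - 4y = -27.
Solving simultaneously gives x = -27/10, y = 81/20.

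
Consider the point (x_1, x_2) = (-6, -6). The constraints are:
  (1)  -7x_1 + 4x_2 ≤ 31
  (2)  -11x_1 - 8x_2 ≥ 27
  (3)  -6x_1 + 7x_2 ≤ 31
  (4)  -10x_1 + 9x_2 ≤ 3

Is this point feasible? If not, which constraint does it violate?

not feasible — violates (4)

Constraint (4): -10x_1 + 9x_2 = 6, which is not ≤ 3. All other constraints are satisfied.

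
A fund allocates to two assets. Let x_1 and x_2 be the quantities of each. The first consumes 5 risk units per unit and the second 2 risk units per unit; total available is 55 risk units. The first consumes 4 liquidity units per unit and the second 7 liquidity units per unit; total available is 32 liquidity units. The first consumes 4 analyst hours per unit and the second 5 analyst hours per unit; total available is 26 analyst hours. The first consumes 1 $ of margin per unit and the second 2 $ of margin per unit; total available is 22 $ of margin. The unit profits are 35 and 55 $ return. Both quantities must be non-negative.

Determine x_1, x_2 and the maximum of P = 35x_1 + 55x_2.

Feasible corners and P = 35x_1 + 55x_2:
  (0, 0) → P = 0
  (0, 32/7) → P = 1760/7
  (13/2, 0) → P = 455/2
  (11/4, 3) → P = 1045/4

The optimum lies where 4x_1 + 7x_2 = 32 and 4x_1 + 5x_2 = 26.
Solving simultaneously gives x_1 = 11/4, x_2 = 3.

x_1 = 11/4, x_2 = 3, maximum P = 1045/4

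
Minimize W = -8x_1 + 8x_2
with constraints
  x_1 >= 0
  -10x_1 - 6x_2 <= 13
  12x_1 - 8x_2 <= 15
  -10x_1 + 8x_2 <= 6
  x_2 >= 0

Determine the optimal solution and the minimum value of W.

x_1 = 5/4, x_2 = 0, minimum W = -10

The optimum lies where 12x_1 - 8x_2 = 15 and x_2 = 0.
Solving simultaneously gives x_1 = 5/4, x_2 = 0.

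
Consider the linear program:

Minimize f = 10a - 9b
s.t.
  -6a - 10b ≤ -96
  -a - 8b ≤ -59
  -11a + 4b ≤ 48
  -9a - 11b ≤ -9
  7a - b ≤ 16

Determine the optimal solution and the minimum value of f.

a = 112/17, b = 512/17, minimum f = -3488/17

The binding constraints are -11a + 4b = 48 and 7a - b = 16.
Solving simultaneously gives a = 112/17, b = 512/17.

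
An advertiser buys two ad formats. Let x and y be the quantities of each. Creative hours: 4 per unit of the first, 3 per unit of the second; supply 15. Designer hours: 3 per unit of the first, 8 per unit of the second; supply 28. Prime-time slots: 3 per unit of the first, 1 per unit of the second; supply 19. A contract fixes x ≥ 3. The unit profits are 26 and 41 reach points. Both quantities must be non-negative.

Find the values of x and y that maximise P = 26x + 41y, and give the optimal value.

x = 3, y = 1, maximum P = 119

Corner points and P = 26x + 41y:
  (15/4, 0) → P = 195/2
  (3, 0) → P = 78
  (3, 1) → P = 119

At the optimal vertex, 4x + 3y = 15 and x = 3.
Solving simultaneously gives x = 3, y = 1.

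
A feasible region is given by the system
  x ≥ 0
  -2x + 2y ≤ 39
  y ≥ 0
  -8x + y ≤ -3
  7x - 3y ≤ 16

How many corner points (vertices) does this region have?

Of the 10 pairwise boundary intersections, those satisfying every inequality are:
  (45/14, 159/7)
  (149/8, 305/8)
  (3/8, 0)
  (16/7, 0)

4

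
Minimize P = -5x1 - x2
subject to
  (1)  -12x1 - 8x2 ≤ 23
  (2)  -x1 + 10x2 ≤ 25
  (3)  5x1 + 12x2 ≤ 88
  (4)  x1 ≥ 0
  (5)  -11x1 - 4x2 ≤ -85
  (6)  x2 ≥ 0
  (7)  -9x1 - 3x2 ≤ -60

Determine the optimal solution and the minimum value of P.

Vertices and P = -5x1 - x2:
  (290/31, 213/62) → P = -3113/62
  (125/19, 60/19) → P = -685/19
  (88/5, 0) → P = -88
  (85/11, 0) → P = -425/11

x1 = 88/5, x2 = 0, minimum P = -88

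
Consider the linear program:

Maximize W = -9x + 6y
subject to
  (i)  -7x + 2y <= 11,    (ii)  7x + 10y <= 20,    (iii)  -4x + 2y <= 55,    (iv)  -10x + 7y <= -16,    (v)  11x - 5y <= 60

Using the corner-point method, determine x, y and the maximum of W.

Feasible corners and W = -9x + 6y:
  (-109/29, -222/29) → W = -351/29
  (-175/13, -541/13) → W = -1671/13
  (300/149, 88/149) → W = -2172/149
  (140/29, -40/29) → W = -1500/29

x = -109/29, y = -222/29, maximum W = -351/29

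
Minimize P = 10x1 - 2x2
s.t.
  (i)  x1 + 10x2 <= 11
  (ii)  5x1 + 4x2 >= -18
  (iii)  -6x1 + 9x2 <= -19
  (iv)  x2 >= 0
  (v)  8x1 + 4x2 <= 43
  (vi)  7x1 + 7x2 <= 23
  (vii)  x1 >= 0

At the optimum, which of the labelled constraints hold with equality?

(iii) and (iv)

Feasible corners and P = 10x1 - 2x2:
  (19/6, 0) → P = 95/3
  (68/21, 1/21) → P = 226/7
  (23/7, 0) → P = 230/7

The minimum is at (19/6, 0). Substituting into each constraint, equality holds for (iii) and (iv); the remaining constraints have slack.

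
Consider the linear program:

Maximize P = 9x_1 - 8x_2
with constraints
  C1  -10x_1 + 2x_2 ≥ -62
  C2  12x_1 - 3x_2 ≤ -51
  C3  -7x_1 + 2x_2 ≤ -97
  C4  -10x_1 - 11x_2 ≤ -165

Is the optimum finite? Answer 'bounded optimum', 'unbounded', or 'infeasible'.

The boundaries -10x_1 + 2x_2 = -62 and 12x_1 - 3x_2 = -51 meet at (48, 209), but that point violates -7x_1 + 2x_2 ≤ -97. Every candidate vertex is excluded by some other constraint, so the feasible region is empty.

infeasible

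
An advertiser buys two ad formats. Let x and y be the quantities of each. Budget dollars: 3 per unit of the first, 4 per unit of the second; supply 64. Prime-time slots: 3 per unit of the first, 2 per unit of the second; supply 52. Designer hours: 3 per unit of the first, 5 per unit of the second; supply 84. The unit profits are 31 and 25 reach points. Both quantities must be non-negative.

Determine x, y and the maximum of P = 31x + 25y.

The binding constraints are 3x + 4y = 64 and 3x + 2y = 52.
Solving simultaneously gives x = 40/3, y = 6.

x = 40/3, y = 6, maximum P = 1690/3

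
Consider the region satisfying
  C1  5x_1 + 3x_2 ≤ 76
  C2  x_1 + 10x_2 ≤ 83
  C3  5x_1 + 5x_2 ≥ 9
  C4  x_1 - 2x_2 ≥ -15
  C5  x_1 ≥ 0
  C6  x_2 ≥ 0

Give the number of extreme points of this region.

6

Of the 15 pairwise boundary intersections, those satisfying every inequality are:
  (511/47, 339/47)
  (76/5, 0)
  (4/3, 49/6)
  (0, 9/5)
  (9/5, 0)
  (0, 15/2)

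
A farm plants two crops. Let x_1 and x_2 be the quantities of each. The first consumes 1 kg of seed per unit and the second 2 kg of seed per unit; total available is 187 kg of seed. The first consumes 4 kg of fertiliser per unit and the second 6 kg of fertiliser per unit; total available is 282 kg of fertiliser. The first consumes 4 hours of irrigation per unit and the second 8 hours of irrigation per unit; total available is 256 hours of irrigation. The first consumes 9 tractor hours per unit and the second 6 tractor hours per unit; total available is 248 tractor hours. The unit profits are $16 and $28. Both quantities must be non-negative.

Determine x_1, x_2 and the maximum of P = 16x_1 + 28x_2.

x_1 = 28/3, x_2 = 82/3, maximum P = 2744/3

Vertices and P = 16x_1 + 28x_2:
  (0, 0) → P = 0
  (0, 32) → P = 896
  (248/9, 0) → P = 3968/9
  (28/3, 82/3) → P = 2744/3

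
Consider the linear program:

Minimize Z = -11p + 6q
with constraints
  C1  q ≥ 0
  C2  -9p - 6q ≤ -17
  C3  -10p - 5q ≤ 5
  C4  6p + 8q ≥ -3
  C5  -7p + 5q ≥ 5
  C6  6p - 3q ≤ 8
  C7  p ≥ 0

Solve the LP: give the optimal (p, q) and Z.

p = 55/9, q = 86/9, minimum Z = -89/9

Feasible corners and Z = -11p + 6q:
  (55/87, 164/87) → Z = 379/87
  (0, 17/6) → Z = 17
  (55/9, 86/9) → Z = -89/9
The feasible region is unbounded (it extends along (0, 1), (1, 2)), but Z strictly increases along every unbounded feasible direction, so there is no improving ray and the minimum is attained at a vertex.

The optimum lies where -7p + 5q = 5 and 6p - 3q = 8.
Solving simultaneously gives p = 55/9, q = 86/9.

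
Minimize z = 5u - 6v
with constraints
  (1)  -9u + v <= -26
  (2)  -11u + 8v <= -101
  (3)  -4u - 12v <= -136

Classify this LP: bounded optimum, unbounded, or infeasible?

From the feasible point (575/41, 273/41), moving in the direction (8, 11) keeps every constraint satisfied while z decreases without bound.

unbounded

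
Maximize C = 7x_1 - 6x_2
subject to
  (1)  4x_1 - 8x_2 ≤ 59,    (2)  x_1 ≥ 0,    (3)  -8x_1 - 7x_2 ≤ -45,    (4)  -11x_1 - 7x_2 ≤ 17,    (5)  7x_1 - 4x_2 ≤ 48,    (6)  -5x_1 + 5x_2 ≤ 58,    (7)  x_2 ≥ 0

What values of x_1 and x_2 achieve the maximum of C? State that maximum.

Corner points and C = 7x_1 - 6x_2:
  (0, 45/7) → C = -270/7
  (0, 58/5) → C = -348/5
  (45/8, 0) → C = 315/8
  (472/15, 646/15) → C = -572/15
  (48/7, 0) → C = 48

The optimum lies where 7x_1 - 4x_2 = 48 and x_2 = 0.
Solving simultaneously gives x_1 = 48/7, x_2 = 0.

x_1 = 48/7, x_2 = 0, maximum C = 48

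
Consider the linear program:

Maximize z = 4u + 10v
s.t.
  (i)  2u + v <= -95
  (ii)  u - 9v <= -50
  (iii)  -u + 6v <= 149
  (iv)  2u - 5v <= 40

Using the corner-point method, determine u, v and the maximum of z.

u = -719/13, v = 203/13, maximum z = -846/13

Extreme points and z = 4u + 10v:
  (-905/19, 5/19) → z = -3570/19
  (-719/13, 203/13) → z = -846/13
  (-347, -33) → z = -1718

The optimum lies where 2u + v = -95 and -u + 6v = 149.
Solving simultaneously gives u = -719/13, v = 203/13.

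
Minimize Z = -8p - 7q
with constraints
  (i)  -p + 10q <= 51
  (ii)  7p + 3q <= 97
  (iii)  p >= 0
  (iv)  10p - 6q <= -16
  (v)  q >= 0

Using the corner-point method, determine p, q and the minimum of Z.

Feasible corners and Z = -8p - 7q:
  (0, 51/10) → Z = -357/10
  (73/47, 247/47) → Z = -2313/47
  (0, 8/3) → Z = -56/3

The optimum lies where -p + 10q = 51 and 10p - 6q = -16.
Solving simultaneously gives p = 73/47, q = 247/47.

p = 73/47, q = 247/47, minimum Z = -2313/47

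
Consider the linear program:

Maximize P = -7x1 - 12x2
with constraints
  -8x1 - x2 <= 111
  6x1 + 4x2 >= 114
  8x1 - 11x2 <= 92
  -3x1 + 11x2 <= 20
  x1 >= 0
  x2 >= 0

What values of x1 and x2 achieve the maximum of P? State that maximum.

x1 = 811/49, x2 = 180/49, maximum P = -7837/49

Vertices and P = -7x1 - 12x2:
  (811/49, 180/49) → P = -7837/49
  (587/39, 77/13) → P = -6881/39
  (112/5, 436/55) → P = -13856/55

At the optimal vertex, 6x1 + 4x2 = 114 and 8x1 - 11x2 = 92.
Solving simultaneously gives x1 = 811/49, x2 = 180/49.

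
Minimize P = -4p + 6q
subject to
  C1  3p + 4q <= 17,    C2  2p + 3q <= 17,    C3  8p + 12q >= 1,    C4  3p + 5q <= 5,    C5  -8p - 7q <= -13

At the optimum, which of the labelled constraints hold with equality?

Vertices and P = -4p + 6q:
  (50, -133/4) → P = -799/2
  (65/3, -12) → P = -476/3
  (149/40, -12/5) → P = -293/10
  (30/19, 1/19) → P = -6

The minimum is at (50, -133/4). Substituting into each constraint, equality holds for C1 and C3; the remaining constraints have slack.

C1 and C3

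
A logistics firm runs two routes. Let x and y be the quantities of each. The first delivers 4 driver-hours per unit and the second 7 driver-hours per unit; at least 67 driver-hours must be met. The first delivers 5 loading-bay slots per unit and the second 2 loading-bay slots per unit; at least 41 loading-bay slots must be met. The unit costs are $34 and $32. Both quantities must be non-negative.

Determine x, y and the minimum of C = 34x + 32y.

Corner points and C = 34x + 32y:
  (0, 41/2) → C = 656
  (67/4, 0) → C = 1139/2
  (17/3, 19/3) → C = 1186/3
The feasible region is unbounded (it extends along (0, 1), (1, 0)), but C strictly increases along every unbounded feasible direction, so there is no improving ray and the minimum is attained at a vertex.

x = 17/3, y = 19/3, minimum C = 1186/3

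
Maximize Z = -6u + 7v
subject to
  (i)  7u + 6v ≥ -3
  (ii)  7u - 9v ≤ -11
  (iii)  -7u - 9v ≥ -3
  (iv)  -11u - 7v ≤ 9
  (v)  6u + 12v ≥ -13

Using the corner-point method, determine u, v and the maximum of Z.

u = -51/25, v = 48/25, maximum Z = 642/25

Corner points and Z = -6u + 7v:
  (-31/35, 8/15) → Z = 190/21
  (-33/17, 30/17) → Z = 24
  (-4/7, 7/9) → Z = 559/63
  (-51/25, 48/25) → Z = 642/25

The optimum lies where -7u - 9v = -3 and -11u - 7v = 9.
Solving simultaneously gives u = -51/25, v = 48/25.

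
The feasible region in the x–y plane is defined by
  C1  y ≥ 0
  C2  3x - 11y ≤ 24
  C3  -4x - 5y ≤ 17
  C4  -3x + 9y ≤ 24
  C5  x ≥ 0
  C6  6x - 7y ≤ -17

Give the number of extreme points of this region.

Pairwise boundary intersections that survive every other constraint:
  (0, 8/3)
  (5/11, 31/11)
  (0, 17/7)

3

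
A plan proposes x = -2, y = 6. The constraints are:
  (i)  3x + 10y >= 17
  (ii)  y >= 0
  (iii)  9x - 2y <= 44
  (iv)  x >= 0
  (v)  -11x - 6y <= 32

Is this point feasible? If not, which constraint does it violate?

not feasible — violates (iv)

Constraint (iv): x = -2, which is not ≥ 0. All other constraints are satisfied.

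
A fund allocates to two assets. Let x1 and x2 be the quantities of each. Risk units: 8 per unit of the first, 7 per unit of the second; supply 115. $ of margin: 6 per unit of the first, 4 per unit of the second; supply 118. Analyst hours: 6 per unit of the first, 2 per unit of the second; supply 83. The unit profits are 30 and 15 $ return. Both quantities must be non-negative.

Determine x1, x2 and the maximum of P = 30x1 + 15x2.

x1 = 27/2, x2 = 1, maximum P = 420

Corner points and P = 30x1 + 15x2:
  (0, 0) → P = 0
  (0, 115/7) → P = 1725/7
  (83/6, 0) → P = 415
  (27/2, 1) → P = 420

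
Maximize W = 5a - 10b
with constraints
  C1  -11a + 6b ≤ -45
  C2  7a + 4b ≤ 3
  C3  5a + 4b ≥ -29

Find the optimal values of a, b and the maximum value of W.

a = 16, b = -109/4, maximum W = 705/2

The binding constraints are 7a + 4b = 3 and 5a + 4b = -29.
Solving simultaneously gives a = 16, b = -109/4.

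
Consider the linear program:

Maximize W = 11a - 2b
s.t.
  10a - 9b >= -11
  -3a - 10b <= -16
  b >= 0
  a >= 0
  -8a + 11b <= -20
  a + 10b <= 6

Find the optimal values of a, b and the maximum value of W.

Vertices and W = 11a - 2b:
  (16/3, 0) → W = 176/3
  (5, 1/10) → W = 274/5
  (6, 0) → W = 66

The binding constraints are b = 0 and a + 10b = 6.
Solving simultaneously gives a = 6, b = 0.

a = 6, b = 0, maximum W = 66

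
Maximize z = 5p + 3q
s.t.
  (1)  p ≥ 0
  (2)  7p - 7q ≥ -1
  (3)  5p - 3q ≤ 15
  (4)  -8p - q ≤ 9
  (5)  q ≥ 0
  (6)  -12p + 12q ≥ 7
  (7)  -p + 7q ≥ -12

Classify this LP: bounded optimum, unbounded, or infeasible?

infeasible

Constraints 7p - 7q ≥ -1 and -12p + 12q ≥ 7 have parallel boundaries but demand opposite sides — no point can satisfy both, so the region is empty.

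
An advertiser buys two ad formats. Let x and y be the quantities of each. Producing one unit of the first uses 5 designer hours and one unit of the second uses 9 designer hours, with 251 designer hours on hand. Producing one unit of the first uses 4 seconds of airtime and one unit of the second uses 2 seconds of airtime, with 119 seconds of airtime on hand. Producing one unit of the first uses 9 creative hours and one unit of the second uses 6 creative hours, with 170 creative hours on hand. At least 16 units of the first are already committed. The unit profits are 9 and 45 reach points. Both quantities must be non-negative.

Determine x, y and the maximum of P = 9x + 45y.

Extreme points and P = 9x + 45y:
  (170/9, 0) → P = 170
  (16, 0) → P = 144
  (16, 13/3) → P = 339

x = 16, y = 13/3, maximum P = 339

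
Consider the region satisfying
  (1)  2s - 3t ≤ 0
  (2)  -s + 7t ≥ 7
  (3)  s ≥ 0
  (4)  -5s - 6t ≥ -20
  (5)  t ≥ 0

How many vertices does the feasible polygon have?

Intersecting each pair of boundary lines and keeping only the points that satisfy every inequality leaves:
  (21/11, 14/11)
  (20/9, 40/27)
  (0, 1)
  (0, 10/3)

4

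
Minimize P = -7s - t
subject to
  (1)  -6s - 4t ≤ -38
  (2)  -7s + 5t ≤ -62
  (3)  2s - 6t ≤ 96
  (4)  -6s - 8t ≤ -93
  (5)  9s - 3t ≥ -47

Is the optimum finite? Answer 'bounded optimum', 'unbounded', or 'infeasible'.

From the feasible point (961/86, 279/86), moving in the direction (6, 2) keeps every constraint satisfied while P decreases without bound.

unbounded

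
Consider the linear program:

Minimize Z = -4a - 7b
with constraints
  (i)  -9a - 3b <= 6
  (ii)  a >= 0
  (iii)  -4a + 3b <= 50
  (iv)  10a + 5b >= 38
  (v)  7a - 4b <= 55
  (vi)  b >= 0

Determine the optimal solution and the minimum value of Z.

Corner points and Z = -4a - 7b:
  (0, 50/3) → Z = -350/3
  (0, 38/5) → Z = -266/5
  (73, 114) → Z = -1090
  (19/5, 0) → Z = -76/5
  (55/7, 0) → Z = -220/7

At the optimal vertex, -4a + 3b = 50 and 7a - 4b = 55.
Solving simultaneously gives a = 73, b = 114.

a = 73, b = 114, minimum Z = -1090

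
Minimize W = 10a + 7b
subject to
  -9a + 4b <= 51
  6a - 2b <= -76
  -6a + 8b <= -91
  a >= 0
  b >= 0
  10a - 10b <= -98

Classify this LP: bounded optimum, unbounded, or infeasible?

infeasible

The boundaries b = 0 and 10a - 10b = -98 meet at (-49/5, 0), but that point violates -9a + 4b ≤ 51. Every candidate vertex is excluded by some other constraint, so the feasible region is empty.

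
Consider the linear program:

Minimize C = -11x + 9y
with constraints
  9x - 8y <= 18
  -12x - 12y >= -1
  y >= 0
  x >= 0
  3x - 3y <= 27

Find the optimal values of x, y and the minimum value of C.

x = 1/12, y = 0, minimum C = -11/12

The optimum lies where -12x - 12y = -1 and y = 0.
Solving simultaneously gives x = 1/12, y = 0.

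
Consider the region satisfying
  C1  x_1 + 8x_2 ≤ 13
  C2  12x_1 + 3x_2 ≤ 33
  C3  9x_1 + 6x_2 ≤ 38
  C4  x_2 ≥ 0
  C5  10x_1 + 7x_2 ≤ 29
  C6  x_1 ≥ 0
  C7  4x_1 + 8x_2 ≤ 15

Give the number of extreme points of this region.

The feasible vertices (each the meet of two boundaries and inside every other half-plane) are:
  (0, 13/8)
  (2/3, 37/24)
  (11/4, 0)
  (8/3, 1/3)
  (0, 0)
  (127/52, 17/26)

6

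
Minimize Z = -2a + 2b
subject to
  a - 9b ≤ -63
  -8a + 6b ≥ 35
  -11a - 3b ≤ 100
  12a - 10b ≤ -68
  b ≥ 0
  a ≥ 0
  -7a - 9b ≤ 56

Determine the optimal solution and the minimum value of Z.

Extreme points and Z = -2a + 2b:
  (9/49, 344/49) → Z = 670/49
  (0, 7) → Z = 14
  (29/4, 31/2) → Z = 33/2
The feasible region is unbounded (it extends along (0, 1), (3, 4)), but Z strictly increases along every unbounded feasible direction, so there is no improving ray and the minimum is attained at a vertex.

At the optimal vertex, a - 9b = -63 and 12a - 10b = -68.
Solving simultaneously gives a = 9/49, b = 344/49.

a = 9/49, b = 344/49, minimum Z = 670/49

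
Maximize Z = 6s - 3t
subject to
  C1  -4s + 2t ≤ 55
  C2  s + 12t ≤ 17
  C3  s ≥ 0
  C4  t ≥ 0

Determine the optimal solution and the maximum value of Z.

The optimum lies where s + 12t = 17 and t = 0.
Solving simultaneously gives s = 17, t = 0.

s = 17, t = 0, maximum Z = 102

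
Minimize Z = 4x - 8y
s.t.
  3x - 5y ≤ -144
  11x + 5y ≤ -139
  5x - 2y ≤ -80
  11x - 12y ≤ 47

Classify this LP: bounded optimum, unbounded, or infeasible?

unbounded

From the feasible point (-283/14, 1167/70), moving in the direction (-5, 11) keeps every constraint satisfied while Z decreases without bound.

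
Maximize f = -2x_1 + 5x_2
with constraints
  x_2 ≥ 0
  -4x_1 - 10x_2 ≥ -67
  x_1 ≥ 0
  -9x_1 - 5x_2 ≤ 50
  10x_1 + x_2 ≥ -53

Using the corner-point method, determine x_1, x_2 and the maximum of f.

x_1 = 0, x_2 = 67/10, maximum f = 67/2

Extreme points and f = -2x_1 + 5x_2:
  (67/4, 0) → f = -67/2
  (0, 0) → f = 0
  (0, 67/10) → f = 67/2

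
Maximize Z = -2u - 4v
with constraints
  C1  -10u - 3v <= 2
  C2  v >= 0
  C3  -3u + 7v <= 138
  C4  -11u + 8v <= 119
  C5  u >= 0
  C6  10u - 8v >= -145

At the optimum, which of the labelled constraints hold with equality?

Vertices and Z = -2u - 4v:
  (0, 0) → Z = 0
  (271/53, 1161/53) → Z = -5186/53
  (0, 119/8) → Z = -119/2
The feasible region is unbounded (it extends along (7, 3), (1, 0)), but Z strictly decreases along every unbounded feasible direction, so there is no improving ray and the maximum is attained at a vertex.

The maximum is at (0, 0). Substituting into each constraint, equality holds for C2 and C5; the remaining constraints have slack.

C2 and C5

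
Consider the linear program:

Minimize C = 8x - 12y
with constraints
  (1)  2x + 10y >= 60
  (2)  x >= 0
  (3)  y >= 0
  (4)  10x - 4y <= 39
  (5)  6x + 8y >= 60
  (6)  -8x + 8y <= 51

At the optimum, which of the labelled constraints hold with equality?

(4) and (6)

Vertices and C = 8x - 12y:
  (35/6, 29/6) → C = -34/3
  (30/11, 60/11) → C = -480/11
  (43/4, 137/8) → C = -239/2
  (9/14, 393/56) → C = -1107/14

The minimum is at (43/4, 137/8). Substituting into each constraint, equality holds for (4) and (6); the remaining constraints have slack.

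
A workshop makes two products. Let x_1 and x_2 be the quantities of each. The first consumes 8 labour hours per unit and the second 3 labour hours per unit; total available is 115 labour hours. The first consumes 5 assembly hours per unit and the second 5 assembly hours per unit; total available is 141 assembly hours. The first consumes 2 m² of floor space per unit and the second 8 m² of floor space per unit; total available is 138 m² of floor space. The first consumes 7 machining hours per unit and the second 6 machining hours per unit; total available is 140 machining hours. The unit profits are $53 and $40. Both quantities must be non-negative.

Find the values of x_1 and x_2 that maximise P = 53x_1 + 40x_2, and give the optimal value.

x_1 = 10, x_2 = 35/3, maximum P = 2990/3

Vertices and P = 53x_1 + 40x_2:
  (0, 0) → P = 0
  (0, 69/4) → P = 690
  (115/8, 0) → P = 6095/8
  (10, 35/3) → P = 2990/3
  (73/11, 343/22) → P = 10729/11

At the optimal vertex, 8x_1 + 3x_2 = 115 and 7x_1 + 6x_2 = 140.
Solving simultaneously gives x_1 = 10, x_2 = 35/3.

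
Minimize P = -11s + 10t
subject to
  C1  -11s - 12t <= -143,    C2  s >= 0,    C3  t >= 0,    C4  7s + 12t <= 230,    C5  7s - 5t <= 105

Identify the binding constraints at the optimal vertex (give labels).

Feasible corners and P = -11s + 10t:
  (0, 143/12) → P = 715/6
  (13, 0) → P = -143
  (0, 115/6) → P = 575/3
  (15, 0) → P = -165
  (2410/119, 125/17) → P = -17760/119

The minimum is at (15, 0). Substituting into each constraint, equality holds for C3 and C5; the remaining constraints have slack.

C3 and C5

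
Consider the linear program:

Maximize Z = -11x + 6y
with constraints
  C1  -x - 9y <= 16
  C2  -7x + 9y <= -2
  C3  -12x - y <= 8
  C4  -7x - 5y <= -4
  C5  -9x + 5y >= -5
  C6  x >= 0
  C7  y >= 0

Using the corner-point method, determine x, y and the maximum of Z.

Extreme points and Z = -11x + 6y:
  (23/49, 1/7) → Z = -211/49
  (35/46, 17/46) → Z = -283/46
  (9/16, 1/80) → Z = -489/80

The binding constraints are -7x + 9y = -2 and -7x - 5y = -4.
Solving simultaneously gives x = 23/49, y = 1/7.

x = 23/49, y = 1/7, maximum Z = -211/49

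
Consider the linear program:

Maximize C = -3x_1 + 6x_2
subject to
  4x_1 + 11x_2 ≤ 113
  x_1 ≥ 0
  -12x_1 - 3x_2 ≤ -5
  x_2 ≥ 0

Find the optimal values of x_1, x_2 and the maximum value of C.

Extreme points and C = -3x_1 + 6x_2:
  (0, 113/11) → C = 678/11
  (113/4, 0) → C = -339/4
  (0, 5/3) → C = 10
  (5/12, 0) → C = -5/4

x_1 = 0, x_2 = 113/11, maximum C = 678/11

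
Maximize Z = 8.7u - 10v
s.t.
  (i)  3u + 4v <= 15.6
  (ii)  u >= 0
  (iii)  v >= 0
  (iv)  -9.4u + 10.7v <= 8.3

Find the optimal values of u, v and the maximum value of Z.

Extreme points and Z = 8.7u - 10v:
  (26/5, 0) → Z = 1131/25
  (6686/3485, 8577/3485) → Z = -138009/17425
  (0, 0) → Z = 0
  (0, 83/107) → Z = -830/107

The binding constraints are 3u + 4v = 15.6 and v = 0.
Solving simultaneously gives u = 26/5, v = 0.

u = 5.2, v = 0, maximum Z = 45.24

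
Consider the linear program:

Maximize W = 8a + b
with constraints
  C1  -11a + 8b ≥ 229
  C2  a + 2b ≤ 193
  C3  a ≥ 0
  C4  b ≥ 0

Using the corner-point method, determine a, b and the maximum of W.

Feasible corners and W = 8a + b:
  (181/5, 392/5) → W = 368
  (0, 229/8) → W = 229/8
  (0, 193/2) → W = 193/2

At the optimal vertex, -11a + 8b = 229 and a + 2b = 193.
Solving simultaneously gives a = 181/5, b = 392/5.

a = 181/5, b = 392/5, maximum W = 368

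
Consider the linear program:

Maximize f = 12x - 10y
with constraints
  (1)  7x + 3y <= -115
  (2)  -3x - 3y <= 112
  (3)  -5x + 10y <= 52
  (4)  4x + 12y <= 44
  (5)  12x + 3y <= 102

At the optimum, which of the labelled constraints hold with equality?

(1) and (2)

Vertices and f = 12x - 10y:
  (-3/4, -439/12) → f = 2141/6
  (-1306/85, -211/85) → f = -13562/85
  (-1276/45, -404/45) → f = -11272/45

The maximum is at (-3/4, -439/12). Substituting into each constraint, equality holds for (1) and (2); the remaining constraints have slack.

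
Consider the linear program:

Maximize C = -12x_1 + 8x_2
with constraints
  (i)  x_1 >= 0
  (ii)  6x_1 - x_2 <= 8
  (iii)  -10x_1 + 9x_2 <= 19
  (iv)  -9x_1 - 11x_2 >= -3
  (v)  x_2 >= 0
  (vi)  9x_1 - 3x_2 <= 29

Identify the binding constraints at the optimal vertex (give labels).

Feasible corners and C = -12x_1 + 8x_2:
  (0, 3/11) → C = 24/11
  (0, 0) → C = 0
  (1/3, 0) → C = -4

The maximum is at (0, 3/11). Substituting into each constraint, equality holds for (i) and (iv); the remaining constraints have slack.

(i) and (iv)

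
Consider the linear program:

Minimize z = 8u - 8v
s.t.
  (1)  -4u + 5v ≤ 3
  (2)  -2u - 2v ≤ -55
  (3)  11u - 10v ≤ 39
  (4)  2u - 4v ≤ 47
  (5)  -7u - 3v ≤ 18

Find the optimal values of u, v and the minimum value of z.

Corner points and z = 8u - 8v:
  (269/18, 113/9) → z = 172/9
  (15, 63/5) → z = 96/5
  (314/21, 527/42) → z = 404/21

u = 269/18, v = 113/9, minimum z = 172/9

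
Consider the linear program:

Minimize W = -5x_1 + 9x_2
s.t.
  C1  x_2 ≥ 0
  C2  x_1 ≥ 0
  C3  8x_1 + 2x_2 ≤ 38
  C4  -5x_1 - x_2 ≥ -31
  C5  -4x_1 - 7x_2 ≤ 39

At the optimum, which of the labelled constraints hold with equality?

Feasible corners and W = -5x_1 + 9x_2:
  (0, 0) → W = 0
  (19/4, 0) → W = -95/4
  (0, 19) → W = 171

The minimum is at (19/4, 0). Substituting into each constraint, equality holds for C1 and C3; the remaining constraints have slack.

C1 and C3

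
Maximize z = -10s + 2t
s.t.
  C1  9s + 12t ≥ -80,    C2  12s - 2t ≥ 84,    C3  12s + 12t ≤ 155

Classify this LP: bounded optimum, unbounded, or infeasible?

Extreme points and z = -10s + 2t:
  (424/81, -286/27) → z = -5956/81
  (235/3, -785/12) → z = -5485/6
  (659/84, 71/14) → z = -2869/42
The feasible region has finitely many vertices and no improving ray; the maximum is -2869/42 at (659/84, 71/14).

bounded optimum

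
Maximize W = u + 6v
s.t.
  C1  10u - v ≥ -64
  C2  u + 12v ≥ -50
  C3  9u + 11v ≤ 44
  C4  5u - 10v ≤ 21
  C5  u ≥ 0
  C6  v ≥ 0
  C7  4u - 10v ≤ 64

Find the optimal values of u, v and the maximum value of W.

u = 0, v = 4, maximum W = 24

Feasible corners and W = u + 6v:
  (671/145, 31/145) → W = 857/145
  (0, 4) → W = 24
  (21/5, 0) → W = 21/5
  (0, 0) → W = 0

The binding constraints are 9u + 11v = 44 and u = 0.
Solving simultaneously gives u = 0, v = 4.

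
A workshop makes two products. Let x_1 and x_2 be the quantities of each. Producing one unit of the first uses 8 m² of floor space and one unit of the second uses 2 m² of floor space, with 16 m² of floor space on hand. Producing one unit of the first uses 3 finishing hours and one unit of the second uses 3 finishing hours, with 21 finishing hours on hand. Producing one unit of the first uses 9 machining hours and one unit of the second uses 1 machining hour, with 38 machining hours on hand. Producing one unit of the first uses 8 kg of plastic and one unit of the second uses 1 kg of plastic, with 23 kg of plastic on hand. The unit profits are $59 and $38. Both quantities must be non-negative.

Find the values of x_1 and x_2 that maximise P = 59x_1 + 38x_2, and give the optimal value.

x_1 = 1/3, x_2 = 20/3, maximum P = 273

Extreme points and P = 59x_1 + 38x_2:
  (0, 0) → P = 0
  (0, 7) → P = 266
  (2, 0) → P = 118
  (1/3, 20/3) → P = 273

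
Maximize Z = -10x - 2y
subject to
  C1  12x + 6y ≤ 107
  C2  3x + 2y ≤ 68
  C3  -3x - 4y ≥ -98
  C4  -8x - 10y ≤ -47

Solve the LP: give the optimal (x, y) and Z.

x = -396, y = 643/2, maximum Z = 3317

Vertices and Z = -10x - 2y:
  (-16/3, 57/2) → Z = -11/3
  (197/18, -73/18) → Z = -304/3
  (-396, 643/2) → Z = 3317

At the optimal vertex, -3x - 4y = -98 and -8x - 10y = -47.
Solving simultaneously gives x = -396, y = 643/2.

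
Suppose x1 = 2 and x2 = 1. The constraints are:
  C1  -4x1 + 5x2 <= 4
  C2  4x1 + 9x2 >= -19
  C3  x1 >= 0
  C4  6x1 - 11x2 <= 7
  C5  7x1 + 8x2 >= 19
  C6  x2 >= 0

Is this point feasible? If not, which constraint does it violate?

C1: -3 ≤ 4 ✓
C2: 17 ≥ -19 ✓
C3: 2 ≥ 0 ✓
C4: 1 ≤ 7 ✓
C5: 22 ≥ 19 ✓
C6: 1 ≥ 0 ✓

feasible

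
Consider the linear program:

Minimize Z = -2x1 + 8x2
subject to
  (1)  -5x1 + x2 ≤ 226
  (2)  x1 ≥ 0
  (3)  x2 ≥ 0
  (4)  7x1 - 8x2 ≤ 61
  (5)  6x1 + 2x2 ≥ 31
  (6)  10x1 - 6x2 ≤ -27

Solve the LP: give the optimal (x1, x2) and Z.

Corner points and Z = -2x1 + 8x2:
  (0, 226) → Z = 1808
  (0, 31/2) → Z = 124
  (33/14, 59/7) → Z = 439/7
The feasible region is unbounded (it extends along (1, 5), (3, 5)), but Z strictly increases along every unbounded feasible direction, so there is no improving ray and the minimum is attained at a vertex.

x1 = 33/14, x2 = 59/7, minimum Z = 439/7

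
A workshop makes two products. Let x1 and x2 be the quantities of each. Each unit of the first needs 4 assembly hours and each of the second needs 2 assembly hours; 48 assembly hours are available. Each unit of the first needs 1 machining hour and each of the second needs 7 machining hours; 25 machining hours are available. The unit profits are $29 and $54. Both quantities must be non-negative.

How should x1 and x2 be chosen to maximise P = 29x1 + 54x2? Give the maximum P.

x1 = 11, x2 = 2, maximum P = 427

Extreme points and P = 29x1 + 54x2:
  (0, 0) → P = 0
  (0, 25/7) → P = 1350/7
  (12, 0) → P = 348
  (11, 2) → P = 427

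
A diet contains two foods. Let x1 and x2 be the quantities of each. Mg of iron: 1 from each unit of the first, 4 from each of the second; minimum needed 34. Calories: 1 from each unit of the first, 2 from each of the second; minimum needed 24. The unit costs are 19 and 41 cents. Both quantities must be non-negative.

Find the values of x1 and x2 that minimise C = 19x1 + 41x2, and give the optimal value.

The feasible region is unbounded (it extends along (0, 1), (1, 0)), but C strictly increases along every unbounded feasible direction, so there is no improving ray and the minimum is attained at a vertex.

The binding constraints are x1 + 4x2 = 34 and x1 + 2x2 = 24.
Solving simultaneously gives x1 = 14, x2 = 5.

x1 = 14, x2 = 5, minimum C = 471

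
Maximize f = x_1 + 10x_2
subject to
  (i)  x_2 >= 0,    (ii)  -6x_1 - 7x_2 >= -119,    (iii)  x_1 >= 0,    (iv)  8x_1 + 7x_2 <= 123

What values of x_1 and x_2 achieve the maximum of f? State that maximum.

x_1 = 0, x_2 = 17, maximum f = 170

Feasible corners and f = x_1 + 10x_2:
  (0, 0) → f = 0
  (123/8, 0) → f = 123/8
  (0, 17) → f = 170
  (2, 107/7) → f = 1084/7

The optimum lies where -6x_1 - 7x_2 = -119 and x_1 = 0.
Solving simultaneously gives x_1 = 0, x_2 = 17.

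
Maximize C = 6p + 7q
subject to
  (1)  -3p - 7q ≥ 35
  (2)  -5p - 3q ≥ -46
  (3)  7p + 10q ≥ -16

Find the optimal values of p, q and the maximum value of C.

p = 427/26, q = -313/26, maximum C = 371/26

Vertices and C = 6p + 7q:
  (427/26, -313/26) → C = 371/26
  (238/19, -197/19) → C = 49/19
  (508/29, -402/29) → C = 234/29

At the optimal vertex, -3p - 7q = 35 and -5p - 3q = -46.
Solving simultaneously gives p = 427/26, q = -313/26.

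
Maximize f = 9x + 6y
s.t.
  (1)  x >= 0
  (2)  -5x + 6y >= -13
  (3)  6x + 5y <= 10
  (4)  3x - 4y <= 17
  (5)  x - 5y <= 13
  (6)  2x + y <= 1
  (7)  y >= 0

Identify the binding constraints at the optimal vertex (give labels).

Vertices and f = 9x + 6y:
  (0, 1) → f = 6
  (0, 0) → f = 0
  (1/2, 0) → f = 9/2

The maximum is at (0, 1). Substituting into each constraint, equality holds for (1) and (6); the remaining constraints have slack.

(1) and (6)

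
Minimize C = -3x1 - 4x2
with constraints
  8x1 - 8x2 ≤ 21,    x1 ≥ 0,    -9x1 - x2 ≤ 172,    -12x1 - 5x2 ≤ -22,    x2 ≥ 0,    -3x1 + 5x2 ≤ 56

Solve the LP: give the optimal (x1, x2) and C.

Feasible corners and C = -3x1 - 4x2:
  (21/8, 0) → C = -63/8
  (553/16, 511/16) → C = -3703/16
  (0, 22/5) → C = -88/5
  (0, 56/5) → C = -224/5
  (11/6, 0) → C = -11/2

The binding constraints are 8x1 - 8x2 = 21 and -3x1 + 5x2 = 56.
Solving simultaneously gives x1 = 553/16, x2 = 511/16.

x1 = 553/16, x2 = 511/16, minimum C = -3703/16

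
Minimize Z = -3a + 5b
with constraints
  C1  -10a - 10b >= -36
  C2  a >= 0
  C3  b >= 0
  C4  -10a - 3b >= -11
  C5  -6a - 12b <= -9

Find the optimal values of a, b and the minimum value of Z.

Corner points and Z = -3a + 5b:
  (0, 18/5) → Z = 18
  (1/35, 25/7) → Z = 622/35
  (0, 3/4) → Z = 15/4
  (35/34, 4/17) → Z = -65/34

a = 35/34, b = 4/17, minimum Z = -65/34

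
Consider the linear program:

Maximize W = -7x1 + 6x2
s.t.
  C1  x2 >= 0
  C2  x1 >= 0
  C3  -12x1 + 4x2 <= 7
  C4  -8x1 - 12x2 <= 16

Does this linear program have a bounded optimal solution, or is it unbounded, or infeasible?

From the feasible point (0, 0), moving in the direction (4, 12) keeps every constraint satisfied while W increases without bound.

unbounded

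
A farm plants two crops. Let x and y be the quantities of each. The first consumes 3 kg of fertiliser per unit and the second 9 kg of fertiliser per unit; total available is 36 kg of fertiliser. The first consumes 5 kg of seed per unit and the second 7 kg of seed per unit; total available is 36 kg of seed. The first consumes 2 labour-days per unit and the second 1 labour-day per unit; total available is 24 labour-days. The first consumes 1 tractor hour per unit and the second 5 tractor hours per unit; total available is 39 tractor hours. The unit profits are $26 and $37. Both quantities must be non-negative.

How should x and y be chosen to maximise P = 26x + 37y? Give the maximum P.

x = 3, y = 3, maximum P = 189

Extreme points and P = 26x + 37y:
  (0, 0) → P = 0
  (0, 4) → P = 148
  (36/5, 0) → P = 936/5
  (3, 3) → P = 189

At the optimal vertex, 3x + 9y = 36 and 5x + 7y = 36.
Solving simultaneously gives x = 3, y = 3.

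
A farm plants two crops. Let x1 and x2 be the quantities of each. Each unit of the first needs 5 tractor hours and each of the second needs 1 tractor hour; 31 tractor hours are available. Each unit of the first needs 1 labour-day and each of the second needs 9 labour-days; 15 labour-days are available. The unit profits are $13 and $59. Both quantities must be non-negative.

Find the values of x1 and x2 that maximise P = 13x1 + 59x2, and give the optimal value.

x1 = 6, x2 = 1, maximum P = 137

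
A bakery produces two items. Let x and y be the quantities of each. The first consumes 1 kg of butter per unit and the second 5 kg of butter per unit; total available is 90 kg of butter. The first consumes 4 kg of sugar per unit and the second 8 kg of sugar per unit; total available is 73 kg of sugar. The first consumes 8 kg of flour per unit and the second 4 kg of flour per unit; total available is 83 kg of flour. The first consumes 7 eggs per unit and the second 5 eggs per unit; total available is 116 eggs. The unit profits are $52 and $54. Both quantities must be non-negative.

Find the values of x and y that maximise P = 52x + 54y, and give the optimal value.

Extreme points and P = 52x + 54y:
  (0, 0) → P = 0
  (0, 73/8) → P = 1971/4
  (83/8, 0) → P = 1079/2
  (31/4, 21/4) → P = 1373/2

x = 31/4, y = 21/4, maximum P = 1373/2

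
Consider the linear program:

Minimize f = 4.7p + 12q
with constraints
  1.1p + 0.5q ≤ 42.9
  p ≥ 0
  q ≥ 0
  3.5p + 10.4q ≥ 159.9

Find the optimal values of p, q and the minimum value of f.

p = 0, q = 15.375, minimum f = 184.5

Vertices and f = 4.7p + 12q:
  (0, 429/5) → f = 5148/5
  (12207/323, 858/323) → f = 676689/3230
  (0, 123/8) → f = 369/2

The optimum lies where p = 0 and 3.5p + 10.4q = 159.9.
Solving simultaneously gives p = 0, q = 123/8.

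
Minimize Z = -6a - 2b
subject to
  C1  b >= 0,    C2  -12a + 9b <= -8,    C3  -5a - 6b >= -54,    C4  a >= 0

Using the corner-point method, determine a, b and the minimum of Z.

Vertices and Z = -6a - 2b:
  (2/3, 0) → Z = -4
  (54/5, 0) → Z = -324/5
  (178/39, 608/117) → Z = -340/9

At the optimal vertex, b = 0 and -5a - 6b = -54.
Solving simultaneously gives a = 54/5, b = 0.

a = 54/5, b = 0, minimum Z = -324/5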